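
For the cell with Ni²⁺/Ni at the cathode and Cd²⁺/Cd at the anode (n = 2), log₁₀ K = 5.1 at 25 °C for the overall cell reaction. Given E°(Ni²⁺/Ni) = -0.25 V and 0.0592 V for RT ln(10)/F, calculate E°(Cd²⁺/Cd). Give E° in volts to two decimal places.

-0.40 V

E°cell = (0.0592/n)·log K = (0.0592/2)(5.1) = +0.151 V.
Since Ni²⁺/Ni is the cathode and Cd²⁺/Cd the anode, E°cell = E°(Ni²⁺/Ni) − E°(Cd²⁺/Cd).
So E°(Cd²⁺/Cd) = E°(Ni²⁺/Ni) − E°cell = (-0.25) − (+0.151) = -0.40 V.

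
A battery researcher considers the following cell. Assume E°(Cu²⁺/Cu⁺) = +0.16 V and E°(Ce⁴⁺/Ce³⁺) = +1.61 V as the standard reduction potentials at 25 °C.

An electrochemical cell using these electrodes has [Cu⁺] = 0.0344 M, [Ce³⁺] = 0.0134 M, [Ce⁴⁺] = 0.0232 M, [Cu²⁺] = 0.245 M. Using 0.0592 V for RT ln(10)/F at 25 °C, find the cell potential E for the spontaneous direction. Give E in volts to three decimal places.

Ce⁴⁺/Ce³⁺ is the cathode (higher E°), Cu²⁺/Cu⁺ the anode: E°cell = +1.61 − (+0.16) = +1.45 V, n = 1.
Overall: Ce⁴⁺(aq) + Cu⁺(aq) → Ce³⁺(aq) + Cu²⁺(aq)
Q = [Ce³⁺]·[Cu²⁺] / ([Ce⁴⁺]·[Cu⁺]); log Q = 0.614.
E = E° − (0.0592/n) log Q = +1.45 − (0.0592/1)(0.614) = +1.414 V.

+1.414 V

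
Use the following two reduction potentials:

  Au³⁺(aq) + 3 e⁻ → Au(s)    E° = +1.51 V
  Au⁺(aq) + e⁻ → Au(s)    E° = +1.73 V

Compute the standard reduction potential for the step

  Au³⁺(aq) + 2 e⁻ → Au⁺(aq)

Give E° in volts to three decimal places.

+1.400 V

Sequential free energies add, so n₃E°₃ = n₁E°₁ + n₂E°₂.
With n₃ = 3, and the known step contributing 1×(+1.73) V, the unknown satisfies 2·E° = 3×(+1.51) − 1×(+1.73) = +2.800.
E° = +2.800 / 2 = +1.400 V.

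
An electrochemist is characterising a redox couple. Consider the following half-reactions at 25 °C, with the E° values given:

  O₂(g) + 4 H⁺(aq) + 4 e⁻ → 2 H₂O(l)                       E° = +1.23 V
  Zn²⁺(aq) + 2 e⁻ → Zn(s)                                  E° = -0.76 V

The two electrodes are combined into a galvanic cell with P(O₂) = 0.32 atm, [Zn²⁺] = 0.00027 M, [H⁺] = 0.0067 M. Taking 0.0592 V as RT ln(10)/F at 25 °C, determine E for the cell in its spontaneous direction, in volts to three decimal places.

+1.960 V

O₂/H₂O is the cathode (higher E°), Zn²⁺/Zn the anode: E°cell = +1.23 − (-0.76) = +1.99 V, n = 4.
Overall: O₂(g) + 4 H⁺(aq) + 2 Zn(s) → 2 H₂O(l) + 2 Zn²⁺(aq)
Q = [Zn²⁺]^2 / (P(O₂)·[H⁺]^4); log Q = 2.053.
E = E° − (0.0592/n) log Q = +1.99 − (0.0592/4)(2.053) = +1.960 V.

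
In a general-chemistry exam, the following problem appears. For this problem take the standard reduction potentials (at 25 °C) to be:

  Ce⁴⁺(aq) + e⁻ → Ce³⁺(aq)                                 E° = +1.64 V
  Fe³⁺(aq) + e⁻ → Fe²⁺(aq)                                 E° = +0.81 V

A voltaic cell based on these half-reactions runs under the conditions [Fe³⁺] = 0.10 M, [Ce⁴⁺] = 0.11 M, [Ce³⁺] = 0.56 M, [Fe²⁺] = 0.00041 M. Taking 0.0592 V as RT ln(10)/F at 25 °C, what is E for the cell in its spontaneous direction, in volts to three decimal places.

+0.647 V

Ce⁴⁺/Ce³⁺ is the cathode (higher E°), Fe³⁺/Fe²⁺ the anode: E°cell = +1.64 − (+0.81) = +0.83 V, n = 1.
Overall: Ce⁴⁺(aq) + Fe²⁺(aq) → Ce³⁺(aq) + Fe³⁺(aq)
Q = [Ce³⁺]·[Fe³⁺] / ([Ce⁴⁺]·[Fe²⁺]); log Q = 3.094.
E = E° − (0.0592/n) log Q = +0.83 − (0.0592/1)(3.094) = +0.647 V.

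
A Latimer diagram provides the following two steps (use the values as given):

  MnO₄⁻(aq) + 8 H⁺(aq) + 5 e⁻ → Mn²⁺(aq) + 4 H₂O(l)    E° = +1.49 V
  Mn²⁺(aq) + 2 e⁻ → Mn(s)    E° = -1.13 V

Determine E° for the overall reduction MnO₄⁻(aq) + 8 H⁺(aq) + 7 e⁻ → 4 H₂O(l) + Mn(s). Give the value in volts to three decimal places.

+0.741 V

Standard free energies of sequential steps add: ΔG°₃ = ΔG°₁ + ΔG°₂, so n₃E°₃ = n₁E°₁ + n₂E°₂.
E°₃ = (5×+1.49 + 2×-1.13) / 7 = (+5.190) / 7 = +0.741 V.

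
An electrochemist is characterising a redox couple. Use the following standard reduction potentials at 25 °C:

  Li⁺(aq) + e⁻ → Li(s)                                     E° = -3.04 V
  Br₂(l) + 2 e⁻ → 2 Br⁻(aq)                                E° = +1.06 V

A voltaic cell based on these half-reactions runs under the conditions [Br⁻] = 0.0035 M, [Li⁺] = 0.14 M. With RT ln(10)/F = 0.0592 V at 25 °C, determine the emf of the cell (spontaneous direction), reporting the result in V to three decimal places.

+4.296 V

Br₂/Br⁻ is the cathode (higher E°), Li⁺/Li the anode: E°cell = +1.06 − (-3.04) = +4.10 V, n = 2.
Overall: Br₂(l) + 2 Li(s) → 2 Br⁻(aq) + 2 Li⁺(aq)
Q = [Br⁻]^2·[Li⁺]^2; log Q = -6.620.
E = E° − (0.0592/n) log Q = +4.10 − (0.0592/2)(-6.620) = +4.296 V.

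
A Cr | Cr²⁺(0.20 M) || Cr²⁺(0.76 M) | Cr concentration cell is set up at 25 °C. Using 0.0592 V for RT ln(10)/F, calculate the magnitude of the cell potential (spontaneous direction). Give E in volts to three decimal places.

For a concentration cell E°cell = 0. The 0.76 M side is the cathode (reduction is favoured where [Cr²⁺] is higher).
With n = 2, E = −(0.0592/2) log([Cr²⁺]ₐₙ/[Cr²⁺]꜀ₐₜ) = −(0.0592/2) log(0.2/0.76) = −(0.0592/2)(-0.580) = +0.017 V.

+0.017 V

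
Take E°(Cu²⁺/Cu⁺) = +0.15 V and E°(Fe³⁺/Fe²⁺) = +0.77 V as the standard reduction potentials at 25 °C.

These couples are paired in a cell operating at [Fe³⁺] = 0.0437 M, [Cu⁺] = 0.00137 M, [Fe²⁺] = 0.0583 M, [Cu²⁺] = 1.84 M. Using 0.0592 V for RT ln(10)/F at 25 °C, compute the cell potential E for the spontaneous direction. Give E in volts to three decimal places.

+0.427 V

Fe³⁺/Fe²⁺ is the cathode (higher E°), Cu²⁺/Cu⁺ the anode: E°cell = +0.77 − (+0.15) = +0.62 V, n = 1.
Overall: Fe³⁺(aq) + Cu⁺(aq) → Fe²⁺(aq) + Cu²⁺(aq)
Q = [Fe²⁺]·[Cu²⁺] / ([Fe³⁺]·[Cu⁺]); log Q = 3.253.
E = E° − (0.0592/n) log Q = +0.62 − (0.0592/1)(3.253) = +0.427 V.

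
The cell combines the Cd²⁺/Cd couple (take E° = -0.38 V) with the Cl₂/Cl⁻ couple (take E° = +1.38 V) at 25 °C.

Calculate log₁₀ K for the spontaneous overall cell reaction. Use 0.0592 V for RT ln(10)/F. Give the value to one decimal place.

Cathode: Cl₂/Cl⁻; anode: Cd²⁺/Cd. E°cell = +1.76 V, n = 2.
log K = nE°cell / 0.0592 = (2)(+1.76) / 0.0592 = 59.5.

59.5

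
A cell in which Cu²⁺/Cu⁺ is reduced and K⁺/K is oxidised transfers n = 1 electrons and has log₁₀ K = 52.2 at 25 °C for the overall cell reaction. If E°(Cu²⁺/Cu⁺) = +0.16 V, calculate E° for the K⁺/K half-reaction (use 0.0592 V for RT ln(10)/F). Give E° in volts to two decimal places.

E°cell = (0.0592/n)·log K = (0.0592/1)(52.2) = +3.090 V.
Since Cu²⁺/Cu⁺ is the cathode and K⁺/K the anode, E°cell = E°(Cu²⁺/Cu⁺) − E°(K⁺/K).
So E°(K⁺/K) = E°(Cu²⁺/Cu⁺) − E°cell = (+0.16) − (+3.090) = -2.93 V.

-2.93 V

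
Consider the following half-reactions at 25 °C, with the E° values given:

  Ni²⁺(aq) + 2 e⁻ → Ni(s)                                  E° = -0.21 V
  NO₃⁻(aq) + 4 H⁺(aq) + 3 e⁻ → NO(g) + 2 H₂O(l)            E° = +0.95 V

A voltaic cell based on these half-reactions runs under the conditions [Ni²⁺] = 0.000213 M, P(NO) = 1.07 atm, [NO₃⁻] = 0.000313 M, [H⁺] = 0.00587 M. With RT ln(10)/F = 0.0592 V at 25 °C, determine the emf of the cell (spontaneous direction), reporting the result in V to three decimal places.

+1.023 V

NO₃⁻/NO is the cathode (higher E°), Ni²⁺/Ni the anode: E°cell = +0.95 − (-0.21) = +1.16 V, n = 6.
Overall: 2 NO₃⁻(aq) + 8 H⁺(aq) + 3 Ni(s) → 2 NO(g) + 4 H₂O(l) + 3 Ni²⁺(aq)
Q = P(NO)^2·[Ni²⁺]^3 / ([NO₃⁻]^2·[H⁺]^8); log Q = 13.904.
E = E° − (0.0592/n) log Q = +1.16 − (0.0592/6)(13.904) = +1.023 V.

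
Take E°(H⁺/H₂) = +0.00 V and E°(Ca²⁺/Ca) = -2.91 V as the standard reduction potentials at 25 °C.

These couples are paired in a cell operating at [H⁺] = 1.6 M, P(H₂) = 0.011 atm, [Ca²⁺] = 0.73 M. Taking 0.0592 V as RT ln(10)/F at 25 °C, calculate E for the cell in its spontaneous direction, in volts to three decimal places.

H⁺/H₂ is the cathode (higher E°), Ca²⁺/Ca the anode: E°cell = +0.00 − (-2.91) = +2.91 V, n = 2.
Overall: 2 H⁺(aq) + Ca(s) → H₂(g) + Ca²⁺(aq)
Q = P(H₂)·[Ca²⁺] / ([H⁺]^2); log Q = -2.504.
E = E° − (0.0592/n) log Q = +2.91 − (0.0592/2)(-2.504) = +2.984 V.

+2.984 V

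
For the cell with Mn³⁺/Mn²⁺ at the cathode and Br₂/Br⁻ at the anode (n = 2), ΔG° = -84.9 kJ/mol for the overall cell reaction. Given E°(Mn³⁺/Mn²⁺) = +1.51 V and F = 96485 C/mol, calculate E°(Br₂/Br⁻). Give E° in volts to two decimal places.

+1.07 V

E°cell = −ΔG°/(nF) = −(-84.9×10³)/((2)(96485)) = +0.440 V.
Since Mn³⁺/Mn²⁺ is the cathode and Br₂/Br⁻ the anode, E°cell = E°(Mn³⁺/Mn²⁺) − E°(Br₂/Br⁻).
So E°(Br₂/Br⁻) = E°(Mn³⁺/Mn²⁺) − E°cell = (+1.51) − (+0.440) = +1.07 V.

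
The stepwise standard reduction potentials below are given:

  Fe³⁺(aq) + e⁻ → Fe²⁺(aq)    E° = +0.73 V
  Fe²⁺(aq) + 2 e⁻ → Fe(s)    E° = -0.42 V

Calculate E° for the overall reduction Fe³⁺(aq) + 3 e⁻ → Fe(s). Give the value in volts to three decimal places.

Since ΔG° = −nFE° is additive over sequential reductions, n₃E°₃ = n₁E°₁ + n₂E°₂.
E°₃ = (1×+0.73 + 2×-0.42) / 3 = (-0.110) / 3 = -0.037 V.

-0.037 V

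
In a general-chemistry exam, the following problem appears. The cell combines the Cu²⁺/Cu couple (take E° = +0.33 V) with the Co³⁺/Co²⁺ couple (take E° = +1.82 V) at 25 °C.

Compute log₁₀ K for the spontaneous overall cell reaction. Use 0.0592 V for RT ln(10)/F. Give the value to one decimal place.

Cathode: Co³⁺/Co²⁺; anode: Cu²⁺/Cu. E°cell = +1.49 V, n = 2.
log K = nE°cell / 0.0592 = (2)(+1.49) / 0.0592 = 50.3.

50.3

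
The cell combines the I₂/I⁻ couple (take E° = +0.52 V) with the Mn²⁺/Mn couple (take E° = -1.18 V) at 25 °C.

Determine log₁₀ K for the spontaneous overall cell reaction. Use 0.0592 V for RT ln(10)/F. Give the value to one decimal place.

Cathode: I₂/I⁻; anode: Mn²⁺/Mn. E°cell = +1.70 V, n = 2.
log K = nE°cell / 0.0592 = (2)(+1.70) / 0.0592 = 57.4.

57.4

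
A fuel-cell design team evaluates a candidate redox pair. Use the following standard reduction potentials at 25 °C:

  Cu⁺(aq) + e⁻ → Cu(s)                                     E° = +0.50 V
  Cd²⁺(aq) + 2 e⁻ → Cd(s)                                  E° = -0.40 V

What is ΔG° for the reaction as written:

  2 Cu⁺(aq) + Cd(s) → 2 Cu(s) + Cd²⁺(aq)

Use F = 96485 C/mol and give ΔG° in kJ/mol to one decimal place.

-173.7 kJ/mol

As written, Cu⁺/Cu is reduced (cathode) and Cd²⁺/Cd is oxidised (anode), so E°cell = (+0.50) − (-0.40) = +0.90 V.
Balancing electrons gives n = 2.
ΔG° = −nFE° = −(2)(96485)(+0.90) = -173,673 J = -173.7 kJ/mol.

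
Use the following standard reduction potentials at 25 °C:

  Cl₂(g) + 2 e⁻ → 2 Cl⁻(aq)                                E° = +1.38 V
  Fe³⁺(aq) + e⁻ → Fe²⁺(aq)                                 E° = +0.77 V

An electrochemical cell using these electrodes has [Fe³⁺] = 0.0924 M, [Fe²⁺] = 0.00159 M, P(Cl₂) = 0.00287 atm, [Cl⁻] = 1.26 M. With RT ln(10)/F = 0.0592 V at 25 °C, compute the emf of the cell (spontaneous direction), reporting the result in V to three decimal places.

Cl₂/Cl⁻ is the cathode (higher E°), Fe³⁺/Fe²⁺ the anode: E°cell = +1.38 − (+0.77) = +0.61 V, n = 2.
Overall: Cl₂(g) + 2 Fe²⁺(aq) → 2 Cl⁻(aq) + 2 Fe³⁺(aq)
Q = [Cl⁻]^2·[Fe³⁺]^2 / (P(Cl₂)·[Fe²⁺]^2); log Q = 6.271.
E = E° − (0.0592/n) log Q = +0.61 − (0.0592/2)(6.271) = +0.424 V.

+0.424 V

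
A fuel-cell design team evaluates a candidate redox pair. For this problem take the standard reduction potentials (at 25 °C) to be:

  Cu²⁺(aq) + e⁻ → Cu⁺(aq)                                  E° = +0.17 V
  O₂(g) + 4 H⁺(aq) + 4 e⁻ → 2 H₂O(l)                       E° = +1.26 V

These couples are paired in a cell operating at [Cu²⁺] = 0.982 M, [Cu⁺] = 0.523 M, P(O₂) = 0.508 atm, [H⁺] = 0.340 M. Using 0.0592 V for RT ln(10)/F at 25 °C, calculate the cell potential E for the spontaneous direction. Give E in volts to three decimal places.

+1.042 V

O₂/H₂O is the cathode (higher E°), Cu²⁺/Cu⁺ the anode: E°cell = +1.26 − (+0.17) = +1.09 V, n = 4.
Overall: O₂(g) + 4 H⁺(aq) + 4 Cu⁺(aq) → 2 H₂O(l) + 4 Cu²⁺(aq)
Q = [Cu²⁺]^4 / (P(O₂)·[H⁺]^4·[Cu⁺]^4); log Q = 3.263.
E = E° − (0.0592/n) log Q = +1.09 − (0.0592/4)(3.263) = +1.042 V.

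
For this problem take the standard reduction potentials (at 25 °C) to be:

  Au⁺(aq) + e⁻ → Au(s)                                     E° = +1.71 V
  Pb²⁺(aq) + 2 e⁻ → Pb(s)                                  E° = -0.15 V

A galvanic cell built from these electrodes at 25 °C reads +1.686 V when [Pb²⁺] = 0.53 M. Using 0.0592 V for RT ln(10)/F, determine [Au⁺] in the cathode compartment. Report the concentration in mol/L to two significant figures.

Au⁺/Au is the cathode, Pb²⁺/Pb the anode: E°cell = +1.86 V, n = 2.
Overall reaction: 2 Au⁺(aq) + Pb(s) → 2 Au(s) + Pb²⁺(aq); Q = [Pb²⁺]^1/[Au⁺]^2.
From E = E° − (0.0592/n) log Q: log Q = (E° − E)·n/0.0592 = (+1.86 − (+1.686))·2/0.0592 = 5.8784.
So 2·log[Au⁺] = 1·log(0.53) − log Q = -0.2757 − (5.8784) = -6.1541; log[Au⁺] = -6.1541 / 2 = -3.0770; [Au⁺] = 10^(-3.0770) ≈ 0.00084 M.

0.00084 M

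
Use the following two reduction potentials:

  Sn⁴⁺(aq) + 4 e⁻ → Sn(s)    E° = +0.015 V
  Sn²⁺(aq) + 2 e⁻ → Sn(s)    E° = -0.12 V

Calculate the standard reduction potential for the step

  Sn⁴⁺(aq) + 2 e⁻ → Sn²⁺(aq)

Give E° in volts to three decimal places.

Sequential free energies add, so n₃E°₃ = n₁E°₁ + n₂E°₂.
With n₃ = 4, and the known step contributing 2×(-0.12) V, the unknown satisfies 2·E° = 4×(+0.015) − 2×(-0.12) = +0.300.
E° = +0.300 / 2 = +0.150 V.

+0.150 V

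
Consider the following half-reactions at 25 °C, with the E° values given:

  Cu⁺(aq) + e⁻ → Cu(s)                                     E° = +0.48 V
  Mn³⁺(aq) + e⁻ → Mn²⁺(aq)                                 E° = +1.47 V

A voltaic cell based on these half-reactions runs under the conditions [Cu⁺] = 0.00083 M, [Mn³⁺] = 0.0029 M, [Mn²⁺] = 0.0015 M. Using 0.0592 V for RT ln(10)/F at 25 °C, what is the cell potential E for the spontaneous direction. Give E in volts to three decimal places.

+1.189 V

Mn³⁺/Mn²⁺ is the cathode (higher E°), Cu⁺/Cu the anode: E°cell = +1.47 − (+0.48) = +0.99 V, n = 1.
Overall: Mn³⁺(aq) + Cu(s) → Mn²⁺(aq) + Cu⁺(aq)
Q = [Mn²⁺]·[Cu⁺] / ([Mn³⁺]); log Q = -3.367.
E = E° − (0.0592/n) log Q = +0.99 − (0.0592/1)(-3.367) = +1.189 V.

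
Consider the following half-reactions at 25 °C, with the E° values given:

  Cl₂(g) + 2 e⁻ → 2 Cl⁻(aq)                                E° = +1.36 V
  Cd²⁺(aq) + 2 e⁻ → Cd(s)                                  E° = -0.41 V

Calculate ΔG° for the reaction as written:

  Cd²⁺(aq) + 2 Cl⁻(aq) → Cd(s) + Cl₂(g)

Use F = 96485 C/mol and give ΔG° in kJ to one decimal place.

+341.6 kJ

As written, Cd²⁺/Cd is reduced (cathode) and Cl₂/Cl⁻ is oxidised (anode), so E°cell = (-0.41) − (+1.36) = -1.77 V.
Balancing electrons gives n = 2.
ΔG° = −nFE° = −(2)(96485)(-1.77) = 341,557 J = +341.6 kJ.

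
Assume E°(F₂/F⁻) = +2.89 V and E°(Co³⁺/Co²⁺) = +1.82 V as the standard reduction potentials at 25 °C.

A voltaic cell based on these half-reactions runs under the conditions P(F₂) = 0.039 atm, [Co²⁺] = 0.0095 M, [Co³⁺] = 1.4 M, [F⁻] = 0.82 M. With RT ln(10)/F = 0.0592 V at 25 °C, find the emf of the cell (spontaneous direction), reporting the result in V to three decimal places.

+0.905 V

F₂/F⁻ is the cathode (higher E°), Co³⁺/Co²⁺ the anode: E°cell = +2.89 − (+1.82) = +1.07 V, n = 2.
Overall: F₂(g) + 2 Co²⁺(aq) → 2 F⁻(aq) + 2 Co³⁺(aq)
Q = [F⁻]^2·[Co³⁺]^2 / (P(F₂)·[Co²⁺]^2); log Q = 5.573.
E = E° − (0.0592/n) log Q = +1.07 − (0.0592/2)(5.573) = +0.905 V.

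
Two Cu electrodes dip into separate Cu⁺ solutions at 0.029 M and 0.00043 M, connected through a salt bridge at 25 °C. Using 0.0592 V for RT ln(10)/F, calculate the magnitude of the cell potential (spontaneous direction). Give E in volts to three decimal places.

+0.108 V

For a concentration cell E°cell = 0. The 0.029 M side is the cathode (reduction is favoured where [Cu⁺] is higher).
With n = 1, E = −(0.0592/1) log([Cu⁺]ₐₙ/[Cu⁺]꜀ₐₜ) = −(0.0592/1) log(0.00043/0.029) = −(0.0592/1)(-1.829) = +0.108 V.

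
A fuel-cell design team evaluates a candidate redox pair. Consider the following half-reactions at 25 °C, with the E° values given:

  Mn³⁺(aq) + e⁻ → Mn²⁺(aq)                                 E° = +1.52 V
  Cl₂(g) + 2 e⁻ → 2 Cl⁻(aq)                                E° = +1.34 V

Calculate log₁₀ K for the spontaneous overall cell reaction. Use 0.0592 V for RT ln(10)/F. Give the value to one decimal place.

Cathode: Mn³⁺/Mn²⁺; anode: Cl₂/Cl⁻. E°cell = +0.18 V, n = 2.
log K = nE°cell / 0.0592 = (2)(+0.18) / 0.0592 = 6.1.

6.1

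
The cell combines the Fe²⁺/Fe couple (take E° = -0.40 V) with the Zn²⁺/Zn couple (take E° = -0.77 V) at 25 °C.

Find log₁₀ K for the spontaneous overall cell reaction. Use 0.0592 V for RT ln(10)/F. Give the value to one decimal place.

Cathode: Fe²⁺/Fe; anode: Zn²⁺/Zn. E°cell = +0.37 V, n = 2.
log K = nE°cell / 0.0592 = (2)(+0.37) / 0.0592 = 12.5.

12.5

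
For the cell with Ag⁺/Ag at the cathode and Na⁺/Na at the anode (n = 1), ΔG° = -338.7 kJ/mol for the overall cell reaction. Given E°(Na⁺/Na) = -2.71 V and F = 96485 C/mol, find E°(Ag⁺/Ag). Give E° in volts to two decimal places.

+0.80 V

E°cell = −ΔG°/(nF) = −(-338.7×10³)/((1)(96485)) = +3.510 V.
Since Ag⁺/Ag is the cathode and Na⁺/Na the anode, E°cell = E°(Ag⁺/Ag) − E°(Na⁺/Na).
So E°(Ag⁺/Ag) = E°cell + E°(Na⁺/Na) = +3.510 + (-2.71) = +0.80 V.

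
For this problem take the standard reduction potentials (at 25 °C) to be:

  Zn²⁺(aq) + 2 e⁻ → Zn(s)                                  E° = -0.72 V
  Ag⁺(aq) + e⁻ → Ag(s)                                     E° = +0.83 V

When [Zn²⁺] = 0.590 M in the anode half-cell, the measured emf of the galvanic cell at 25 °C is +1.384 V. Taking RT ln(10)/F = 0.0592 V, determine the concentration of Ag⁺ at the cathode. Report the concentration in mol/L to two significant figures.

Ag⁺/Ag is the cathode, Zn²⁺/Zn the anode: E°cell = +1.55 V, n = 2.
Overall reaction: 2 Ag⁺(aq) + Zn(s) → 2 Ag(s) + Zn²⁺(aq); Q = [Zn²⁺]^1/[Ag⁺]^2.
From E = E° − (0.0592/n) log Q: log Q = (E° − E)·n/0.0592 = (+1.55 − (+1.384))·2/0.0592 = 5.6081.
So 2·log[Ag⁺] = 1·log(0.59) − log Q = -0.2291 − (5.6081) = -5.8372; log[Ag⁺] = -5.8372 / 2 = -2.9186; [Ag⁺] = 10^(-2.9186) ≈ 0.0012 M.

0.0012 M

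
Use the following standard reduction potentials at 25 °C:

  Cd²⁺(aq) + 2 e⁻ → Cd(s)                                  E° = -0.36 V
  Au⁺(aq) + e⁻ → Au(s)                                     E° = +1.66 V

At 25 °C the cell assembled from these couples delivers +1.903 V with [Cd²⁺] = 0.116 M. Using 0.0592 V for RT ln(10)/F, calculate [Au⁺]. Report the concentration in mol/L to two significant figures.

Au⁺/Au is the cathode, Cd²⁺/Cd the anode: E°cell = +2.02 V, n = 2.
Overall reaction: 2 Au⁺(aq) + Cd(s) → 2 Au(s) + Cd²⁺(aq); Q = [Cd²⁺]^1/[Au⁺]^2.
From E = E° − (0.0592/n) log Q: log Q = (E° − E)·n/0.0592 = (+2.02 − (+1.903))·2/0.0592 = 3.9527.
So 2·log[Au⁺] = 1·log(0.116) − log Q = -0.9355 − (3.9527) = -4.8882; log[Au⁺] = -4.8882 / 2 = -2.4441; [Au⁺] = 10^(-2.4441) ≈ 0.0036 M.

0.0036 M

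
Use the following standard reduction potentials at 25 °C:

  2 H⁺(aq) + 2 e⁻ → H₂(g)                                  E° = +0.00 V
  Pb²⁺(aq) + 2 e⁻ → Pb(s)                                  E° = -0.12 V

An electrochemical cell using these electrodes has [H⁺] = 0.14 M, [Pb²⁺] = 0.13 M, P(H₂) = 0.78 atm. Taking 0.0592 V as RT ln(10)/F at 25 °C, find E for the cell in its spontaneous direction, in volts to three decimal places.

+0.099 V

H⁺/H₂ is the cathode (higher E°), Pb²⁺/Pb the anode: E°cell = +0.00 − (-0.12) = +0.12 V, n = 2.
Overall: 2 H⁺(aq) + Pb(s) → H₂(g) + Pb²⁺(aq)
Q = P(H₂)·[Pb²⁺] / ([H⁺]^2); log Q = 0.714.
E = E° − (0.0592/n) log Q = +0.12 − (0.0592/2)(0.714) = +0.099 V.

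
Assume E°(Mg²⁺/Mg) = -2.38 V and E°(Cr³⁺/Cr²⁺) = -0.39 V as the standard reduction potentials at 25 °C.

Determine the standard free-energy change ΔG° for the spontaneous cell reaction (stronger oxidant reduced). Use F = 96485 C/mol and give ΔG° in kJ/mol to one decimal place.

Cr³⁺/Cr²⁺ (E° = -0.39 V) is the cathode; Mg²⁺/Mg (E° = -2.38 V) is the anode, so E°cell = +1.99 V.
Balancing electrons gives n = 2 (lcm of 1 and 2).
ΔG° = −nFE° = −(2)(96485)(+1.99) = -384,010 J = -384.0 kJ/mol.

-384.0 kJ/mol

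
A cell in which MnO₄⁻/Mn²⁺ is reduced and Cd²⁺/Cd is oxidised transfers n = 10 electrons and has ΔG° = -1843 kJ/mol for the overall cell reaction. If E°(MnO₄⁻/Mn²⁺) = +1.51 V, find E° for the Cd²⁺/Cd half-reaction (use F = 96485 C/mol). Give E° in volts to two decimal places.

-0.40 V

E°cell = −ΔG°/(nF) = −(-1843×10³)/((10)(96485)) = +1.910 V.
Since MnO₄⁻/Mn²⁺ is the cathode and Cd²⁺/Cd the anode, E°cell = E°(MnO₄⁻/Mn²⁺) − E°(Cd²⁺/Cd).
So E°(Cd²⁺/Cd) = E°(MnO₄⁻/Mn²⁺) − E°cell = (+1.51) − (+1.910) = -0.40 V.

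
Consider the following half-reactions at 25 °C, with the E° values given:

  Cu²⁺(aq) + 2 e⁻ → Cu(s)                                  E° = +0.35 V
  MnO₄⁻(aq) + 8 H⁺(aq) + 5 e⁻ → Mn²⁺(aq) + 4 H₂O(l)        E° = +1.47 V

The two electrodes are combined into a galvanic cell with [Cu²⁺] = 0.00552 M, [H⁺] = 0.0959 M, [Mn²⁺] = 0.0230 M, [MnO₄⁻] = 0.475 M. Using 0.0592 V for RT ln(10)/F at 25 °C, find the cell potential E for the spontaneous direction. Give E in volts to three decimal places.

+1.106 V

MnO₄⁻/Mn²⁺ is the cathode (higher E°), Cu²⁺/Cu the anode: E°cell = +1.47 − (+0.35) = +1.12 V, n = 10.
Overall: 2 MnO₄⁻(aq) + 16 H⁺(aq) + 5 Cu(s) → 2 Mn²⁺(aq) + 8 H₂O(l) + 5 Cu²⁺(aq)
Q = [Mn²⁺]^2·[Cu²⁺]^5 / ([MnO₄⁻]^2·[H⁺]^16); log Q = 2.371.
E = E° − (0.0592/n) log Q = +1.12 − (0.0592/10)(2.371) = +1.106 V.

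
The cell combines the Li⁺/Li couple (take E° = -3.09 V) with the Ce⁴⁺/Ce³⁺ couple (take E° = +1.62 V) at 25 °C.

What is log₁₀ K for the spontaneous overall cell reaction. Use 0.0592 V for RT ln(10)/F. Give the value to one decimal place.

Cathode: Ce⁴⁺/Ce³⁺; anode: Li⁺/Li. E°cell = +4.71 V, n = 1.
log K = nE°cell / 0.0592 = (1)(+4.71) / 0.0592 = 79.6.

79.6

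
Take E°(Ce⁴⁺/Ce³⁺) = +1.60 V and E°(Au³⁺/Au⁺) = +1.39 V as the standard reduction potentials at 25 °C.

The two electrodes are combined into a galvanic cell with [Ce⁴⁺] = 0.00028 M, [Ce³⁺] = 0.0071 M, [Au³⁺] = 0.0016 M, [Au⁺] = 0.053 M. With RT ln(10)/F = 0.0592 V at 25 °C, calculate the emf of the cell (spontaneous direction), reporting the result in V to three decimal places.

+0.172 V

Ce⁴⁺/Ce³⁺ is the cathode (higher E°), Au³⁺/Au⁺ the anode: E°cell = +1.60 − (+1.39) = +0.21 V, n = 2.
Overall: 2 Ce⁴⁺(aq) + Au⁺(aq) → 2 Ce³⁺(aq) + Au³⁺(aq)
Q = [Ce³⁺]^2·[Au³⁺] / ([Ce⁴⁺]^2·[Au⁺]); log Q = 1.288.
E = E° − (0.0592/n) log Q = +0.21 − (0.0592/2)(1.288) = +0.172 V.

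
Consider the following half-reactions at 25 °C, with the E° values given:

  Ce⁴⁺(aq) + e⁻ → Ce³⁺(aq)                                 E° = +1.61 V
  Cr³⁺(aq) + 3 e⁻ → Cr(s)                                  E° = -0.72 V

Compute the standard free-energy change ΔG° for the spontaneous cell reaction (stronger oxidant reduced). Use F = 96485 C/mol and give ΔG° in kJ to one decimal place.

Ce⁴⁺/Ce³⁺ (E° = +1.61 V) is the cathode; Cr³⁺/Cr (E° = -0.72 V) is the anode, so E°cell = +2.33 V.
Balancing electrons gives n = 3 (lcm of 1 and 3).
ΔG° = −nFE° = −(3)(96485)(+2.33) = -674,430 J = -674.4 kJ.

-674.4 kJ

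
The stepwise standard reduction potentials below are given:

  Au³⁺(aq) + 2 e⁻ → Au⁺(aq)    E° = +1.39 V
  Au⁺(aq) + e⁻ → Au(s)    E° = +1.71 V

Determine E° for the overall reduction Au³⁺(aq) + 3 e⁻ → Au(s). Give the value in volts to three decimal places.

+1.497 V

Since ΔG° = −nFE° is additive over sequential reductions, n₃E°₃ = n₁E°₁ + n₂E°₂.
E°₃ = (2×+1.39 + 1×+1.71) / 3 = (+4.490) / 3 = +1.497 V.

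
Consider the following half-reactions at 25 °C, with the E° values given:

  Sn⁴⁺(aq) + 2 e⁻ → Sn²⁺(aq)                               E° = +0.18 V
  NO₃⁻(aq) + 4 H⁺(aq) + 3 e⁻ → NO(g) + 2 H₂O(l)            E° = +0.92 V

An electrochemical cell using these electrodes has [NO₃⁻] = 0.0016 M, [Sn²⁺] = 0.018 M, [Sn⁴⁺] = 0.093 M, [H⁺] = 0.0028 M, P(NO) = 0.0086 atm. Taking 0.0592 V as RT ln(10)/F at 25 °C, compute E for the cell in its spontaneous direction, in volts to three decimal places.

+0.503 V

NO₃⁻/NO is the cathode (higher E°), Sn⁴⁺/Sn²⁺ the anode: E°cell = +0.92 − (+0.18) = +0.74 V, n = 6.
Overall: 2 NO₃⁻(aq) + 8 H⁺(aq) + 3 Sn²⁺(aq) → 2 NO(g) + 4 H₂O(l) + 3 Sn⁴⁺(aq)
Q = P(NO)^2·[Sn⁴⁺]^3 / ([NO₃⁻]^2·[H⁺]^8·[Sn²⁺]^3); log Q = 24.023.
E = E° − (0.0592/n) log Q = +0.74 − (0.0592/6)(24.023) = +0.503 V.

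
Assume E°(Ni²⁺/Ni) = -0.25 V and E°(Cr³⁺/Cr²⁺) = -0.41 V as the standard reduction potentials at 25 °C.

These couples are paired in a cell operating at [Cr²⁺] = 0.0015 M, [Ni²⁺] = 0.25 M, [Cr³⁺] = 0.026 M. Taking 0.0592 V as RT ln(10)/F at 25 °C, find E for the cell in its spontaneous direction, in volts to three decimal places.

Ni²⁺/Ni is the cathode (higher E°), Cr³⁺/Cr²⁺ the anode: E°cell = -0.25 − (-0.41) = +0.16 V, n = 2.
Overall: Ni²⁺(aq) + 2 Cr²⁺(aq) → Ni(s) + 2 Cr³⁺(aq)
Q = [Cr³⁺]^2 / ([Ni²⁺]·[Cr²⁺]^2); log Q = 3.080.
E = E° − (0.0592/n) log Q = +0.16 − (0.0592/2)(3.080) = +0.069 V.

+0.069 V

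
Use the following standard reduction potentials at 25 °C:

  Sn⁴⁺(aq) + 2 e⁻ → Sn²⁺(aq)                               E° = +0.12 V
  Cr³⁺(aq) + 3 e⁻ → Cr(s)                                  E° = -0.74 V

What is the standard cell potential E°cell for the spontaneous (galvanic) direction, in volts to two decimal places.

The Sn⁴⁺/Sn²⁺ couple has the higher reduction potential, so it is the cathode; Cr³⁺/Cr is oxidised at the anode.
E°cell = E°(cathode) − E°(anode) = (+0.12) − (-0.74) = +0.86 V.

+0.86 V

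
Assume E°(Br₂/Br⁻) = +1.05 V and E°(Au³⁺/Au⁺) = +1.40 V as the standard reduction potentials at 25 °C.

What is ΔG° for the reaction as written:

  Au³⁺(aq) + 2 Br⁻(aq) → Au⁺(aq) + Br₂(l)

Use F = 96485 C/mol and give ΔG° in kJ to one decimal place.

-67.5 kJ

As written, Au³⁺/Au⁺ is reduced (cathode) and Br₂/Br⁻ is oxidised (anode), so E°cell = (+1.40) − (+1.05) = +0.35 V.
Balancing electrons gives n = 2.
ΔG° = −nFE° = −(2)(96485)(+0.35) = -67,540 J = -67.5 kJ.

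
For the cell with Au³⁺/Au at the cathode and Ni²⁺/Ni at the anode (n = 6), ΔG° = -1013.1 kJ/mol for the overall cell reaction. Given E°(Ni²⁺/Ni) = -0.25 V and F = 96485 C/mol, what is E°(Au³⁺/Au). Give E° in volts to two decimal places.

+1.50 V

E°cell = −ΔG°/(nF) = −(-1013.1×10³)/((6)(96485)) = +1.750 V.
Since Au³⁺/Au is the cathode and Ni²⁺/Ni the anode, E°cell = E°(Au³⁺/Au) − E°(Ni²⁺/Ni).
So E°(Au³⁺/Au) = E°cell + E°(Ni²⁺/Ni) = +1.750 + (-0.25) = +1.50 V.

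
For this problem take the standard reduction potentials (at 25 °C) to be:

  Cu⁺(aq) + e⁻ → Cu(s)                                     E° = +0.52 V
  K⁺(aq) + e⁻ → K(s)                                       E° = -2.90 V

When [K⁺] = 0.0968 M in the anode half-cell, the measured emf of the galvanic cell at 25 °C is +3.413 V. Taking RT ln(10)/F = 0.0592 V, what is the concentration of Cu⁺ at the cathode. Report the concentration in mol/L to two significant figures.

0.074 M

Cu⁺/Cu is the cathode, K⁺/K the anode: E°cell = +3.42 V, n = 1.
Overall reaction: Cu⁺(aq) + K(s) → Cu(s) + K⁺(aq); Q = [K⁺]^1/[Cu⁺]^1.
From E = E° − (0.0592/n) log Q: log Q = (E° − E)·n/0.0592 = (+3.42 − (+3.413))·1/0.0592 = 0.1182.
So 1·log[Cu⁺] = 1·log(0.0968) − log Q = -1.0141 − (0.1182) = -1.1323; [Cu⁺] = 10^(-1.1323) ≈ 0.074 M.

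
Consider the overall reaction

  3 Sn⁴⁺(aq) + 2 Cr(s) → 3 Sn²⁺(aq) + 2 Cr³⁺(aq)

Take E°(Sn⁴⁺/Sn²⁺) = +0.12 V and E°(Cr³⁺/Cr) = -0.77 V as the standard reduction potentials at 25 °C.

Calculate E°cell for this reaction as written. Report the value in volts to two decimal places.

+0.89 V

The Sn⁴⁺/Sn²⁺ couple has the higher reduction potential, so it is the cathode; Cr³⁺/Cr is oxidised at the anode.
E°cell = E°(cathode) − E°(anode) = (+0.12) − (-0.77) = +0.89 V.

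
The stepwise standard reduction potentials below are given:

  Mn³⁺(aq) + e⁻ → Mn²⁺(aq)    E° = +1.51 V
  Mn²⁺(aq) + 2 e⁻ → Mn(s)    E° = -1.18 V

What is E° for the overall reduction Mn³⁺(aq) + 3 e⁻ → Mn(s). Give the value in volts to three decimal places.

-0.283 V

Adding the free-energy changes (−nFE°) of the two steps gives −n₃FE°₃ = −n₁FE°₁ − n₂FE°₂.
E°₃ = (1×+1.51 + 2×-1.18) / 3 = (-0.850) / 3 = -0.283 V.
E° values themselves are not directly additive — weighting by electron count is essential.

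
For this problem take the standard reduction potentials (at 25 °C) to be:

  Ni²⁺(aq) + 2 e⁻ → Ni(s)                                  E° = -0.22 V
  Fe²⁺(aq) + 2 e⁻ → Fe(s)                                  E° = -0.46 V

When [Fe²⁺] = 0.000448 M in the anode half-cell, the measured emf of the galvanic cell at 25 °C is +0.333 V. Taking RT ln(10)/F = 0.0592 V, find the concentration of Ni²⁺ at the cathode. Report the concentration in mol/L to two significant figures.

Ni²⁺/Ni is the cathode, Fe²⁺/Fe the anode: E°cell = +0.24 V, n = 2.
Overall reaction: Ni²⁺(aq) + Fe(s) → Ni(s) + Fe²⁺(aq); Q = [Fe²⁺]^1/[Ni²⁺]^1.
From E = E° − (0.0592/n) log Q: log Q = (E° − E)·n/0.0592 = (+0.24 − (+0.333))·2/0.0592 = -3.1419.
So 1·log[Ni²⁺] = 1·log(0.000448) − log Q = -3.3487 − (-3.1419) = -0.2068; [Ni²⁺] = 10^(-0.2068) ≈ 0.62 M.

0.62 M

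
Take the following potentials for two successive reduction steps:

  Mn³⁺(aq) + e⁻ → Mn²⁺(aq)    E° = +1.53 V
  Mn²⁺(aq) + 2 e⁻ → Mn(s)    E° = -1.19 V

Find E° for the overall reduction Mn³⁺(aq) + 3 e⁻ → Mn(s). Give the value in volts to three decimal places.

-0.283 V

Adding the free-energy changes (−nFE°) of the two steps gives −n₃FE°₃ = −n₁FE°₁ − n₂FE°₂.
E°₃ = (1×+1.53 + 2×-1.19) / 3 = (-0.850) / 3 = -0.283 V.
E° values themselves are not directly additive — weighting by electron count is essential.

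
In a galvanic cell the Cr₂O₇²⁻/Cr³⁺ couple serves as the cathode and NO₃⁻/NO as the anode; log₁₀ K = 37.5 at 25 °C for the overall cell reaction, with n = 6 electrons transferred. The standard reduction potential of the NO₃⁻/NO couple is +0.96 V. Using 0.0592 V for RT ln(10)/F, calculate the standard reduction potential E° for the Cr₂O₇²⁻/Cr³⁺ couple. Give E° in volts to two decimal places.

E°cell = (0.0592/n)·log K = (0.0592/6)(37.5) = +0.370 V.
Since Cr₂O₇²⁻/Cr³⁺ is the cathode and NO₃⁻/NO the anode, E°cell = E°(Cr₂O₇²⁻/Cr³⁺) − E°(NO₃⁻/NO).
So E°(Cr₂O₇²⁻/Cr³⁺) = E°cell + E°(NO₃⁻/NO) = +0.370 + (+0.96) = +1.33 V.

+1.33 V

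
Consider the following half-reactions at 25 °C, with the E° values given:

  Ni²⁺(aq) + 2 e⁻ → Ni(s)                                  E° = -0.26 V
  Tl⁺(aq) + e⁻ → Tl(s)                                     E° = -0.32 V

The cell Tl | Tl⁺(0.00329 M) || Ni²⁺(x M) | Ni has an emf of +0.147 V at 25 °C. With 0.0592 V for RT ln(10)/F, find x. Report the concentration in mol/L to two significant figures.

Ni²⁺/Ni is the cathode, Tl⁺/Tl the anode: E°cell = +0.06 V, n = 2.
Overall reaction: Ni²⁺(aq) + 2 Tl(s) → Ni(s) + 2 Tl⁺(aq); Q = [Tl⁺]^2/[Ni²⁺]^1.
From E = E° − (0.0592/n) log Q: log Q = (E° − E)·n/0.0592 = (+0.06 − (+0.147))·2/0.0592 = -2.9392.
So 1·log[Ni²⁺] = 2·log(0.00329) − log Q = -4.9656 − (-2.9392) = -2.0264; [Ni²⁺] = 10^(-2.0264) ≈ 0.0094 M.

0.0094 M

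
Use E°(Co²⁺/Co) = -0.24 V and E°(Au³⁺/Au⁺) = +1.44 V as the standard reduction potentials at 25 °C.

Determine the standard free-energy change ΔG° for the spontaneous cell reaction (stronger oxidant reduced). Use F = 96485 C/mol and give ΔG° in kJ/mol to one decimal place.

-324.2 kJ/mol

Au³⁺/Au⁺ (E° = +1.44 V) is the cathode; Co²⁺/Co (E° = -0.24 V) is the anode, so E°cell = +1.68 V.
Balancing electrons gives n = 2 (lcm of 2 and 2).
ΔG° = −nFE° = −(2)(96485)(+1.68) = -324,190 J = -324.2 kJ/mol.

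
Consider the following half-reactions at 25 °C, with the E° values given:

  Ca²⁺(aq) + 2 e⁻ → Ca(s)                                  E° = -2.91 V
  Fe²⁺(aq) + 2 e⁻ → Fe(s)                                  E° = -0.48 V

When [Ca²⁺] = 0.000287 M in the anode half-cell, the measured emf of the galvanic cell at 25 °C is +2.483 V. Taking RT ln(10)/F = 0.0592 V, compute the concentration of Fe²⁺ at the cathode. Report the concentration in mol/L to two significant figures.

0.018 M

Fe²⁺/Fe is the cathode, Ca²⁺/Ca the anode: E°cell = +2.43 V, n = 2.
Overall reaction: Fe²⁺(aq) + Ca(s) → Fe(s) + Ca²⁺(aq); Q = [Ca²⁺]^1/[Fe²⁺]^1.
From E = E° − (0.0592/n) log Q: log Q = (E° − E)·n/0.0592 = (+2.43 − (+2.483))·2/0.0592 = -1.7905.
So 1·log[Fe²⁺] = 1·log(0.000287) − log Q = -3.5421 − (-1.7905) = -1.7516; [Fe²⁺] = 10^(-1.7516) ≈ 0.018 M.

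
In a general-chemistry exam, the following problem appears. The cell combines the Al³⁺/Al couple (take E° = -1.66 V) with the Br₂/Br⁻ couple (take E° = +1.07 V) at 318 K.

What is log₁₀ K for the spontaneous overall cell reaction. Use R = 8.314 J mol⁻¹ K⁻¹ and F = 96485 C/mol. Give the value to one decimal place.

259.6

Cathode: Br₂/Br⁻; anode: Al³⁺/Al. E°cell = (+1.07) − (-1.66) = +2.73 V, with n = 6.
ΔG° = −nFE° = −RT ln K, so ln K = nFE°/(RT) = (6)(96485)(+2.73) / ((8.314)(318)) = 597.773.
log₁₀ K = 597.773 / ln 10 = 259.6.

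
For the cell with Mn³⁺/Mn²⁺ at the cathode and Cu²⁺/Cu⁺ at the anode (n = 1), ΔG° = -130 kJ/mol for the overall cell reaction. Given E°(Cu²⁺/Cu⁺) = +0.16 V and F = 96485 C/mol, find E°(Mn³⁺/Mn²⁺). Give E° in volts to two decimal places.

+1.51 V

E°cell = −ΔG°/(nF) = −(-130×10³)/((1)(96485)) = +1.347 V.
Since Mn³⁺/Mn²⁺ is the cathode and Cu²⁺/Cu⁺ the anode, E°cell = E°(Mn³⁺/Mn²⁺) − E°(Cu²⁺/Cu⁺).
So E°(Mn³⁺/Mn²⁺) = E°cell + E°(Cu²⁺/Cu⁺) = +1.347 + (+0.16) = +1.51 V.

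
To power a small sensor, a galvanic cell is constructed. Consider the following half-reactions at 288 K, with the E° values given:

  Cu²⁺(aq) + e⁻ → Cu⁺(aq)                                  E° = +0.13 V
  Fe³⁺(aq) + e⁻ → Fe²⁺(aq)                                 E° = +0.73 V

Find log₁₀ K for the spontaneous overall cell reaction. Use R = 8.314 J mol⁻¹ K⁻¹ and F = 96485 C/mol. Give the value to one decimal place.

Cathode: Fe³⁺/Fe²⁺; anode: Cu²⁺/Cu⁺. E°cell = (+0.73) − (+0.13) = +0.60 V, with n = 1.
ΔG° = −nFE° = −RT ln K, so ln K = nFE°/(RT) = (1)(96485)(+0.60) / ((8.314)(288)) = 24.177.
log₁₀ K = 24.177 / ln 10 = 10.5.

10.5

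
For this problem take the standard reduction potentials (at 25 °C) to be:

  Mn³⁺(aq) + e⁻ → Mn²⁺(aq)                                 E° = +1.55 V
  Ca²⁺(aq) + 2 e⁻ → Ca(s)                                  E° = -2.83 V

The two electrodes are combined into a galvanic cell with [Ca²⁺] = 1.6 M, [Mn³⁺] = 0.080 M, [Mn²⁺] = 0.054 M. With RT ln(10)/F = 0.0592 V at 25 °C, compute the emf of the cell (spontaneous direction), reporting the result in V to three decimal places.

+4.384 V

Mn³⁺/Mn²⁺ is the cathode (higher E°), Ca²⁺/Ca the anode: E°cell = +1.55 − (-2.83) = +4.38 V, n = 2.
Overall: 2 Mn³⁺(aq) + Ca(s) → 2 Mn²⁺(aq) + Ca²⁺(aq)
Q = [Mn²⁺]^2·[Ca²⁺] / ([Mn³⁺]^2); log Q = -0.137.
E = E° − (0.0592/n) log Q = +4.38 − (0.0592/2)(-0.137) = +4.384 V.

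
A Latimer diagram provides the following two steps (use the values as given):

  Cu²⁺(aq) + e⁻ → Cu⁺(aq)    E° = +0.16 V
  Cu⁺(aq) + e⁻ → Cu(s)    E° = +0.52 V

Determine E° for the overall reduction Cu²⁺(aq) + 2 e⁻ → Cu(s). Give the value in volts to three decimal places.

Since ΔG° = −nFE° is additive over sequential reductions, n₃E°₃ = n₁E°₁ + n₂E°₂.
E°₃ = (1×+0.16 + 1×+0.52) / 2 = (+0.680) / 2 = +0.340 V.

+0.340 V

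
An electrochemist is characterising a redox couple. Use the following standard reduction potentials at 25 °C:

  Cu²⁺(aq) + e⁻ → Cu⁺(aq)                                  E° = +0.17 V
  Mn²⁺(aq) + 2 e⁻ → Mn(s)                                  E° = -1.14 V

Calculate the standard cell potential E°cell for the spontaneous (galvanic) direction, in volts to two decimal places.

+1.31 V

The Cu²⁺/Cu⁺ couple has the higher reduction potential, so it is the cathode; Mn²⁺/Mn is oxidised at the anode.
E°cell = E°(cathode) − E°(anode) = (+0.17) − (-1.14) = +1.31 V.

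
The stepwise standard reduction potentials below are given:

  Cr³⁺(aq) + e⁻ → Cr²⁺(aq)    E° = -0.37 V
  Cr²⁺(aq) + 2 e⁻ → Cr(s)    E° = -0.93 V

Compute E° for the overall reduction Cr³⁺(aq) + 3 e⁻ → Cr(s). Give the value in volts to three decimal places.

-0.743 V

Adding the free-energy changes (−nFE°) of the two steps gives −n₃FE°₃ = −n₁FE°₁ − n₂FE°₂.
E°₃ = (1×-0.37 + 2×-0.93) / 3 = (-2.230) / 3 = -0.743 V.
Simply averaging or adding the two E° values would be wrong; the electron-weighted sum is required.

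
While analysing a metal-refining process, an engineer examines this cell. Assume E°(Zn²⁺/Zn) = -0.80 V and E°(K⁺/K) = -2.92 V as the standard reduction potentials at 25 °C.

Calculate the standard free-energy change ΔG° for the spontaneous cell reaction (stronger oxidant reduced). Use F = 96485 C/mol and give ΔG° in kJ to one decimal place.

Zn²⁺/Zn (E° = -0.80 V) is the cathode; K⁺/K (E° = -2.92 V) is the anode, so E°cell = +2.12 V.
Balancing electrons gives n = 2 (lcm of 2 and 1).
ΔG° = −nFE° = −(2)(96485)(+2.12) = -409,096 J = -409.1 kJ.

-409.1 kJ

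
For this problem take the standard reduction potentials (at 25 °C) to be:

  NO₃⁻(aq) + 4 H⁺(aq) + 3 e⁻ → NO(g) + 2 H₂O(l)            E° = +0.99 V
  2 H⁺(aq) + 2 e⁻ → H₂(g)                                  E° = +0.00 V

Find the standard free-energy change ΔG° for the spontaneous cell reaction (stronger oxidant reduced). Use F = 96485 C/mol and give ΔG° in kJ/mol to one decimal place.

NO₃⁻/NO (E° = +0.99 V) is the cathode; H⁺/H₂ (E° = +0.00 V) is the anode, so E°cell = +0.99 V.
Balancing electrons gives n = 6 (lcm of 3 and 2).
ΔG° = −nFE° = −(6)(96485)(+0.99) = -573,121 J = -573.1 kJ/mol.

-573.1 kJ/mol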